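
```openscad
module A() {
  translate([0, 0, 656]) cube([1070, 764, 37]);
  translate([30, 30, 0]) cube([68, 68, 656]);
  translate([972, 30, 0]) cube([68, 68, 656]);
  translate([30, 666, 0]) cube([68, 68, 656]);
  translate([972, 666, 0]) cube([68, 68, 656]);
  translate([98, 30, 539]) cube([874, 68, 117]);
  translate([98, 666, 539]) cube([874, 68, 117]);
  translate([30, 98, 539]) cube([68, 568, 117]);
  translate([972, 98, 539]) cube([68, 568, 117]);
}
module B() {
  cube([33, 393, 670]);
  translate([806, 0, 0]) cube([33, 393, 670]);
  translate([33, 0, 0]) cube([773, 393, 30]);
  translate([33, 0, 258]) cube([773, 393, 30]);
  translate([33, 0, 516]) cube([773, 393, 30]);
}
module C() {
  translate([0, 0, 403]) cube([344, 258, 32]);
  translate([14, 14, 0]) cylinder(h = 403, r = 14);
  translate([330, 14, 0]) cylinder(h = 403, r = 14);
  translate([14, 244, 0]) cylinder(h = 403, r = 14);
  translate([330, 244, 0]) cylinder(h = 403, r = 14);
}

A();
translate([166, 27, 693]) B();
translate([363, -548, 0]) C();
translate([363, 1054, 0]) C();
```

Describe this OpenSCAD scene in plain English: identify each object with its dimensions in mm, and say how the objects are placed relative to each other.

A is a rectangular dining table. The top is 1070×764×37 mm with its upper surface at z = 693 mm. It stands on four 68×68 mm square legs, each inset 30 mm from the nearest pair of top edges, running from the floor to the underside of the top. Four apron rails, 68 mm thick and 117 mm tall, run between adjacent legs with their top edges flush with the underside of the top and their outer faces flush with the legs' outer faces.

B is an open bookshelf. Two side panels, each 33 mm thick, 393 mm deep and 670 mm tall, stand 839 mm apart (outside-to-outside). Between them sit 3 shelves, each 30 mm thick and 393 mm deep, spanning the full gap between the sides. The bottom shelf rests on the floor (its underside at z = 0) and the clear gap between one shelf's top and the next shelf's underside is 228 mm.

C is a four-legged stool. The seat is a 344×258×32 mm slab whose top surface is at z = 435 mm; four round legs, each 28 mm in diameter, run from the floor (z = 0) to the underside of the seat, each leg's axis is inset half a diameter from the nearest pair of seat edges (so the leg's bounding box is flush with the corner).

The bookshelf is on top of the table. Two stools sit around the table at the −y, +y sides.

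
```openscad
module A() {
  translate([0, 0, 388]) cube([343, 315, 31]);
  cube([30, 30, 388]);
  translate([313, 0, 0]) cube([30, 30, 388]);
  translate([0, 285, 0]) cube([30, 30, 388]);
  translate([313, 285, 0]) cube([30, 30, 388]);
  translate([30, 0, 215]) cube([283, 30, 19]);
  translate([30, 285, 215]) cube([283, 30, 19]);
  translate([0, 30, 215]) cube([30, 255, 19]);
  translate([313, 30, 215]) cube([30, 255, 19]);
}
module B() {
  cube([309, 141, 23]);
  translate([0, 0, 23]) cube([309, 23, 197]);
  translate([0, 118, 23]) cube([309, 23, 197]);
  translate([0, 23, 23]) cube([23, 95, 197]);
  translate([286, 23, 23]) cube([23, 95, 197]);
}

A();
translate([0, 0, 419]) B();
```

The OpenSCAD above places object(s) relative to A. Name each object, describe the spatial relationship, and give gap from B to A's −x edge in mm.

A is a stool. B is an open box. The open box is on top of the stool. The gap from the open box to the stool's −x edge is 0 mm.

The open box's min-x is at 0; the stool's min-x is 0; gap = 0 mm.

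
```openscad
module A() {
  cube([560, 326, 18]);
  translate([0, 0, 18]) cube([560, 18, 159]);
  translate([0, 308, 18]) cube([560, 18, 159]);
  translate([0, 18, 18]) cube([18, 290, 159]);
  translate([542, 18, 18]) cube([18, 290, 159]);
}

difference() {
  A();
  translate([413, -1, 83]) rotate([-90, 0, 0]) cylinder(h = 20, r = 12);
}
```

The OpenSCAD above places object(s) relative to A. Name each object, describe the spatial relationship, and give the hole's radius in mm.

The subtracted cylinder has r = 12 mm.

A is an open box. The open box has a circular hole through its front wall. The hole's radius is 12 mm.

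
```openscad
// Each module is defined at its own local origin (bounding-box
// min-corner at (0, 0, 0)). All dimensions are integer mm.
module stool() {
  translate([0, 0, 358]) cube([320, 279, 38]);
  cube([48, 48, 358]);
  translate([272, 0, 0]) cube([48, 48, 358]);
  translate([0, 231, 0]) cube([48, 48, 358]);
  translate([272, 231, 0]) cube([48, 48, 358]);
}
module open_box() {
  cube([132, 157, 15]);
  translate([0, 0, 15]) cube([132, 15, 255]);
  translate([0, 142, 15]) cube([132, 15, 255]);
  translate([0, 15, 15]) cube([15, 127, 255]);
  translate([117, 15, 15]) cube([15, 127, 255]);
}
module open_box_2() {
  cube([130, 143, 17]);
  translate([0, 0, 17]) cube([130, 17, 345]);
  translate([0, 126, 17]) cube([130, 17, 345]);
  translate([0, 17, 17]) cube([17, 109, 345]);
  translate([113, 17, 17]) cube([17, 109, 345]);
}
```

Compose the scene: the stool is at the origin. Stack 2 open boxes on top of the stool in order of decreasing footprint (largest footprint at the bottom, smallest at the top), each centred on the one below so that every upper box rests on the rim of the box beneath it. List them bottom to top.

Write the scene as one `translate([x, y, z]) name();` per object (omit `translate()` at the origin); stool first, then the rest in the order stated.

stool();
translate([94, 61, 396]) open_box();
translate([95, 68, 666]) open_box_2();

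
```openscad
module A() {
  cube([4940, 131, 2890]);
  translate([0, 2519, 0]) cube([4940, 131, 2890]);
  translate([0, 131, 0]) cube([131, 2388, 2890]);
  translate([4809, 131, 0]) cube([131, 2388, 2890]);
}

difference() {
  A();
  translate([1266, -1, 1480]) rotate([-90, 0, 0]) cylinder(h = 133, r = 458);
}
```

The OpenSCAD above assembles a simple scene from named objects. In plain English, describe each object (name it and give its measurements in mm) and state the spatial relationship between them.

A is a box-shaped house frame (walls only): outside footprint 4940×2650 mm, wall height 2890 mm, wall thickness 131 mm. The two y-facing walls run the full x-width; the two x-facing walls fit between the inner faces of the y-facing walls.

The house frame has a circular hole of radius 458 mm through its front wall, centred at (x = 1266, z = 1480).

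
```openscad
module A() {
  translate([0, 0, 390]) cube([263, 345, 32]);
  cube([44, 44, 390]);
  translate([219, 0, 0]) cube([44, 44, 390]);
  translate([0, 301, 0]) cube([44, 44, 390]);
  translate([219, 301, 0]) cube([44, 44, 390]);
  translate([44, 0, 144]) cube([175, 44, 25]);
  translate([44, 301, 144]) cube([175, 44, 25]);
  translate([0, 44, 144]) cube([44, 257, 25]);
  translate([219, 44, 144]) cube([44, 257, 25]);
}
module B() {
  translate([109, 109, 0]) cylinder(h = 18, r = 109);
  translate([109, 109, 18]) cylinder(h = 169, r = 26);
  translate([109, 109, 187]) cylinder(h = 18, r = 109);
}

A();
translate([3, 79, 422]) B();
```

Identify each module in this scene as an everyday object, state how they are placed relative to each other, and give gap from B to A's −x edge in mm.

The spool's min-x is at 3; the stool's min-x is 0; gap = 3 mm.

A is a stool. B is a spool. The spool is on top of the stool. The gap from the spool to the stool's −x edge is 3 mm.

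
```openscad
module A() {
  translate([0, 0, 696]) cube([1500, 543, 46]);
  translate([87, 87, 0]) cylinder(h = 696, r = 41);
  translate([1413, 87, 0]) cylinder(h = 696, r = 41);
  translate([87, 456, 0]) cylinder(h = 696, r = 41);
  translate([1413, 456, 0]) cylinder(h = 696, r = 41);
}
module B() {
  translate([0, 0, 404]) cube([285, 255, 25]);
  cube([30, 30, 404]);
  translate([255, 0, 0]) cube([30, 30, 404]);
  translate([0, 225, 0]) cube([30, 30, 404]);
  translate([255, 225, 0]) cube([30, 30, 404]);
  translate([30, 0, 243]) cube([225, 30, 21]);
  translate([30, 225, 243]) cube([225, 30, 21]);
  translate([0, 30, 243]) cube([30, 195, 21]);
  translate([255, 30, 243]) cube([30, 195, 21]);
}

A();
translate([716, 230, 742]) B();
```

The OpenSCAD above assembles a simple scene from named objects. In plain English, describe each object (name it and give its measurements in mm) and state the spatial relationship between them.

A is a rectangular dining table. The top is 1500×543×46 mm with its upper surface at z = 742 mm. It stands on four round legs of 82 mm diameter, each leg's bounding box inset 46 mm from the nearest pair of top edges, running from the floor to the underside of the top.

B is a four-legged stool. The seat is 285×255 mm, 25 mm thick, top at z = 429 mm. It stands on four square legs, each 30×30 mm in cross-section, from z = 0 to the seat underside, each flush with a corner of the seat. Four stretchers, 30 mm wide and 21 mm tall, connect adjacent legs with their undersides at z = 243 mm, each running between the inner faces of the legs it joins and aligned with the legs' outer faces on the other axis.

The stool is on top of the table.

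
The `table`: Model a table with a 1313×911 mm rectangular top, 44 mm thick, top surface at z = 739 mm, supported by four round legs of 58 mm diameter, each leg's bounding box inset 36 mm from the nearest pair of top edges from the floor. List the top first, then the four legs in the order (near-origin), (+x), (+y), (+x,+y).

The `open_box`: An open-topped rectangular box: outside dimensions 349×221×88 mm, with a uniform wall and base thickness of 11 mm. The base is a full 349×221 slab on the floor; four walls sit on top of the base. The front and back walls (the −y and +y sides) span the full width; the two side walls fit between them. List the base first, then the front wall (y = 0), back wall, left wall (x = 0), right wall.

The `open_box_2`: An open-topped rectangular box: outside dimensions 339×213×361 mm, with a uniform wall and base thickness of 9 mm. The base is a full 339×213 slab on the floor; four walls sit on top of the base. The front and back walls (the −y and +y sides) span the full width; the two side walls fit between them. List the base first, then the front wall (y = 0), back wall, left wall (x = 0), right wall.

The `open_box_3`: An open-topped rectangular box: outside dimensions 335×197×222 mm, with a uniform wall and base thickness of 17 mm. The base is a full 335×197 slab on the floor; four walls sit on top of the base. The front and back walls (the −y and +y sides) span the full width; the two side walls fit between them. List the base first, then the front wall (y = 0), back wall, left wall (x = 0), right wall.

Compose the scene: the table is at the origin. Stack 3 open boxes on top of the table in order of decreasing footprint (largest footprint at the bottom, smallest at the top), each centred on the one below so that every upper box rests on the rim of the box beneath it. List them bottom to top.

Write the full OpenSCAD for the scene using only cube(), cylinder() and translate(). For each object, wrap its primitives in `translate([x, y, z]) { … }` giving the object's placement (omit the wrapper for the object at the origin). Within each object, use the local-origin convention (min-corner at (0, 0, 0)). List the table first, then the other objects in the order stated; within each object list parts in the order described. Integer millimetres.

translate([0, 0, 695]) cube([1313, 911, 44]);
translate([65, 65, 0]) cylinder(h = 695, r = 29);
translate([1248, 65, 0]) cylinder(h = 695, r = 29);
translate([65, 846, 0]) cylinder(h = 695, r = 29);
translate([1248, 846, 0]) cylinder(h = 695, r = 29);
translate([482, 345, 739]) {
  cube([349, 221, 11]);
  translate([0, 0, 11]) cube([349, 11, 77]);
  translate([0, 210, 11]) cube([349, 11, 77]);
  translate([0, 11, 11]) cube([11, 199, 77]);
  translate([338, 11, 11]) cube([11, 199, 77]);
}
translate([487, 349, 827]) {
  cube([339, 213, 9]);
  translate([0, 0, 9]) cube([339, 9, 352]);
  translate([0, 204, 9]) cube([339, 9, 352]);
  translate([0, 9, 9]) cube([9, 195, 352]);
  translate([330, 9, 9]) cube([9, 195, 352]);
}
translate([489, 357, 1188]) {
  cube([335, 197, 17]);
  translate([0, 0, 17]) cube([335, 17, 205]);
  translate([0, 180, 17]) cube([335, 17, 205]);
  translate([0, 17, 17]) cube([17, 163, 205]);
  translate([318, 17, 17]) cube([17, 163, 205]);
}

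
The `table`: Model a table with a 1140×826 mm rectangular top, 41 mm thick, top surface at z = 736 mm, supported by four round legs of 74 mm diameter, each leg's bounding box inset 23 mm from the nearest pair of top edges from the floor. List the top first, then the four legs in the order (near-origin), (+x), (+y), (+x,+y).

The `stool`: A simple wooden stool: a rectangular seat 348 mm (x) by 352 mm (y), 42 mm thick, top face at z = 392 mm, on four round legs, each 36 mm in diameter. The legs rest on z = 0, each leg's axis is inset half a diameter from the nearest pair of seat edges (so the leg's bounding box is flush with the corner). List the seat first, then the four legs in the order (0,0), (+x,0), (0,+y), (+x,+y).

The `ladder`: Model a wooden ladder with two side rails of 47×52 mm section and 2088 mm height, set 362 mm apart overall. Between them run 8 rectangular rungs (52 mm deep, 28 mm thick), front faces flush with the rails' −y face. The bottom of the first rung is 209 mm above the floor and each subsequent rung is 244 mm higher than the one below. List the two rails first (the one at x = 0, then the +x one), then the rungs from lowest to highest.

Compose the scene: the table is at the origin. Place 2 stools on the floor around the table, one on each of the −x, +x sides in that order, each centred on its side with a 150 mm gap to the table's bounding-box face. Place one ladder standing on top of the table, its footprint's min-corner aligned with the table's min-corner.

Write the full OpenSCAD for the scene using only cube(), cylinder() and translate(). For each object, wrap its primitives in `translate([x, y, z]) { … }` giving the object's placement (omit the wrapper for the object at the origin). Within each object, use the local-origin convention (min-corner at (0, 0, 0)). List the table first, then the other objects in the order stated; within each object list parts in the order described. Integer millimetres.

translate([0, 0, 695]) cube([1140, 826, 41]);
translate([60, 60, 0]) cylinder(h = 695, r = 37);
translate([1080, 60, 0]) cylinder(h = 695, r = 37);
translate([60, 766, 0]) cylinder(h = 695, r = 37);
translate([1080, 766, 0]) cylinder(h = 695, r = 37);
translate([-498, 237, 0]) {
  translate([0, 0, 350]) cube([348, 352, 42]);
  translate([18, 18, 0]) cylinder(h = 350, r = 18);
  translate([330, 18, 0]) cylinder(h = 350, r = 18);
  translate([18, 334, 0]) cylinder(h = 350, r = 18);
  translate([330, 334, 0]) cylinder(h = 350, r = 18);
}
translate([1290, 237, 0]) {
  translate([0, 0, 350]) cube([348, 352, 42]);
  translate([18, 18, 0]) cylinder(h = 350, r = 18);
  translate([330, 18, 0]) cylinder(h = 350, r = 18);
  translate([18, 334, 0]) cylinder(h = 350, r = 18);
  translate([330, 334, 0]) cylinder(h = 350, r = 18);
}
translate([0, 0, 736]) {
  cube([47, 52, 2088]);
  translate([315, 0, 0]) cube([47, 52, 2088]);
  translate([47, 0, 209]) cube([268, 52, 28]);
  translate([47, 0, 453]) cube([268, 52, 28]);
  translate([47, 0, 697]) cube([268, 52, 28]);
  translate([47, 0, 941]) cube([268, 52, 28]);
  translate([47, 0, 1185]) cube([268, 52, 28]);
  translate([47, 0, 1429]) cube([268, 52, 28]);
  translate([47, 0, 1673]) cube([268, 52, 28]);
  translate([47, 0, 1917]) cube([268, 52, 28]);
}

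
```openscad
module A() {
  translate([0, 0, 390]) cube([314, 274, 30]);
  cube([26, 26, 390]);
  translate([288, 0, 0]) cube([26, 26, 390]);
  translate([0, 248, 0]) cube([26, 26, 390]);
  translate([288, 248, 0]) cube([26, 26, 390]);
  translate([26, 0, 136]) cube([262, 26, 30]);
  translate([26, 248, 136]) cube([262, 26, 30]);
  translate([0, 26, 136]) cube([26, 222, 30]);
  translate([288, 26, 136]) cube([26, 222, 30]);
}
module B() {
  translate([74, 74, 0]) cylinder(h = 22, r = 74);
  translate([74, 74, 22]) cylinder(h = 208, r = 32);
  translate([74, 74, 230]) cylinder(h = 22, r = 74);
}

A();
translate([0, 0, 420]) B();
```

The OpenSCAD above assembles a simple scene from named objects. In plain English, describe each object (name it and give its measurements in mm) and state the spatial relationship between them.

A is a four-legged stool. The seat is 314×274 mm, 30 mm thick, top at z = 420 mm. It stands on four square legs, each 26×26 mm in cross-section, from z = 0 to the seat underside, each flush with a corner of the seat. Four stretchers, 26 mm wide and 30 mm tall, connect adjacent legs with their undersides at z = 136 mm, each running between the inner faces of the legs it joins and aligned with the legs' outer faces on the other axis.

B is a spool: two coaxial disc flanges of radius 74 mm and thickness 22 mm, joined by a core cylinder of radius 32 mm and height 208 mm. The lower flange rests on z = 0 and the three cylinders share a vertical axis.

The spool is on top of the stool.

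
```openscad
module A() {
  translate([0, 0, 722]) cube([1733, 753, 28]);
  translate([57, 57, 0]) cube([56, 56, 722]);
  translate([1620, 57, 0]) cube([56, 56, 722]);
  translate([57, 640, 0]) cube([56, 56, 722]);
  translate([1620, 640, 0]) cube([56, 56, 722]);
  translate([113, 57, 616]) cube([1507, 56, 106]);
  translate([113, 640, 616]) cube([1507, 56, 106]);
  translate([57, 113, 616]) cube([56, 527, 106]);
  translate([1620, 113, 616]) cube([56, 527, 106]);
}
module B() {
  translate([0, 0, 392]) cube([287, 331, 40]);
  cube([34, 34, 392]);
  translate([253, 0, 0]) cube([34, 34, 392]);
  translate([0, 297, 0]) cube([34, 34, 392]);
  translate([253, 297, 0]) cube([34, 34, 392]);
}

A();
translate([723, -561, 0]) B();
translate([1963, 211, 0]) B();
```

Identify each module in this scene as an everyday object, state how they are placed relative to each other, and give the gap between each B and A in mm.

A is a table. B is a stool. Two stools sit around the table at the −y, +x sides. The gap between each stool and the table is 230 mm.

Each stool's nearest face is 230 mm from the table's bounding box.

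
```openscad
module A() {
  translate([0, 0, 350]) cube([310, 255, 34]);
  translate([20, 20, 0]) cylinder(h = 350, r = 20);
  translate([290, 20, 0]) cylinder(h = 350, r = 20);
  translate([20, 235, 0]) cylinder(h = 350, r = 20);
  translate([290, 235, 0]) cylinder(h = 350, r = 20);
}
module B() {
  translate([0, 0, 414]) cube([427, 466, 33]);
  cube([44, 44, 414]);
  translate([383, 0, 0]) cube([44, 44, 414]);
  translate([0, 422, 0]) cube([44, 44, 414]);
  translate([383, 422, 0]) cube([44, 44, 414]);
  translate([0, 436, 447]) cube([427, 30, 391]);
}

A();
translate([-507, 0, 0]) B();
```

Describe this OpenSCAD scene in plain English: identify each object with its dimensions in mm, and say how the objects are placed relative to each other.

A is a simple wooden stool: a rectangular seat 310 mm (x) by 255 mm (y), 34 mm thick, top face at z = 384 mm, on four round legs, each 40 mm in diameter. The legs rest on z = 0, each leg's axis is inset half a diameter from the nearest pair of seat edges (so the leg's bounding box is flush with the corner).

B is a chair: 427×466 mm seat, 33 mm thick, top at z = 447 mm, on four 44 mm square corner legs flush with the seat edges. A 30 mm thick backrest slab spans the full seat width, extending 391 mm above the seat top, its back face flush with the seat's +y edge.

The chair is on the floor beside the stool on its −x side.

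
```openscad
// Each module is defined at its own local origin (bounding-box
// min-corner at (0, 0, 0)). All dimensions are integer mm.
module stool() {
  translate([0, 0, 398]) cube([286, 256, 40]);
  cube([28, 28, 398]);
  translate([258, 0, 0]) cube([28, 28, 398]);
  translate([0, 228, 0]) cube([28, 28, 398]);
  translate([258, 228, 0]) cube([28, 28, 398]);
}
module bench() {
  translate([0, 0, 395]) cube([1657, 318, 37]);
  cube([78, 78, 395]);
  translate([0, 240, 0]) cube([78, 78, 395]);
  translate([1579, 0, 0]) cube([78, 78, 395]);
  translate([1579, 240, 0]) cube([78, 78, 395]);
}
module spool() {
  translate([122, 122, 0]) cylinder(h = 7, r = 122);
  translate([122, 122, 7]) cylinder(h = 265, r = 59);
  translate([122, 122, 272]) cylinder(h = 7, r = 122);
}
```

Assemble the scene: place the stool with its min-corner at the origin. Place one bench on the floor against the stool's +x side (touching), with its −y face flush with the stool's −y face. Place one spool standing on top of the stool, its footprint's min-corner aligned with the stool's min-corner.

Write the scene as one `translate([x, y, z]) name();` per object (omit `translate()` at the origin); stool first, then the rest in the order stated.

stool();
translate([286, 0, 0]) bench();
translate([0, 0, 438]) spool();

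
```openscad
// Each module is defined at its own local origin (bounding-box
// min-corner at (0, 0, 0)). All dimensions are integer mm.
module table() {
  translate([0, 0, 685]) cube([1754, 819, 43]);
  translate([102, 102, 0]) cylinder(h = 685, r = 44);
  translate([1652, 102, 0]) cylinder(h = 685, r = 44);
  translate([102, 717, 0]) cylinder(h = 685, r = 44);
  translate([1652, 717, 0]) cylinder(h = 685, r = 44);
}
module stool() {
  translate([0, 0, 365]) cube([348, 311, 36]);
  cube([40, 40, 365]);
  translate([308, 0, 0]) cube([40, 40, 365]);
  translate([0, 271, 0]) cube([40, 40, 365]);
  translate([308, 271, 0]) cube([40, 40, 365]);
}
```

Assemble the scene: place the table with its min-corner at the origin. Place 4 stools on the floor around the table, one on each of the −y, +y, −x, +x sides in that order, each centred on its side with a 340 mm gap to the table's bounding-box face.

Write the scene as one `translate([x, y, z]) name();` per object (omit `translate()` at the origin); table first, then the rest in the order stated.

table();
translate([703, -651, 0]) stool();
translate([703, 1159, 0]) stool();
translate([-688, 254, 0]) stool();
translate([2094, 254, 0]) stool();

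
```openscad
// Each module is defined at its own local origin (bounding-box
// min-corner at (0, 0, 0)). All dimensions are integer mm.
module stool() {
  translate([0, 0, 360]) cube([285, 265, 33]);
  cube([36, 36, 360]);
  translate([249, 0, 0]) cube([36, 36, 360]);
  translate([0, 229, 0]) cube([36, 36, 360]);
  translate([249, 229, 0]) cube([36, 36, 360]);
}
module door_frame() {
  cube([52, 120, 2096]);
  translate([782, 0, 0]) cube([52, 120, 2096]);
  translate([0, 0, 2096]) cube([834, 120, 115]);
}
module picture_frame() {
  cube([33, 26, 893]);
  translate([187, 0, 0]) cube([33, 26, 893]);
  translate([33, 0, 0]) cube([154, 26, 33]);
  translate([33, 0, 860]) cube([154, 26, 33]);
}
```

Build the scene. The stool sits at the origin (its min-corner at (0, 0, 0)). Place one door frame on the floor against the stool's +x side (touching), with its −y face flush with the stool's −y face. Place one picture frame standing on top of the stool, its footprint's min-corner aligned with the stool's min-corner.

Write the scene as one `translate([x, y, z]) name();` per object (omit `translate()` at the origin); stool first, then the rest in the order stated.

stool();
translate([285, 0, 0]) door_frame();
translate([0, 0, 393]) picture_frame();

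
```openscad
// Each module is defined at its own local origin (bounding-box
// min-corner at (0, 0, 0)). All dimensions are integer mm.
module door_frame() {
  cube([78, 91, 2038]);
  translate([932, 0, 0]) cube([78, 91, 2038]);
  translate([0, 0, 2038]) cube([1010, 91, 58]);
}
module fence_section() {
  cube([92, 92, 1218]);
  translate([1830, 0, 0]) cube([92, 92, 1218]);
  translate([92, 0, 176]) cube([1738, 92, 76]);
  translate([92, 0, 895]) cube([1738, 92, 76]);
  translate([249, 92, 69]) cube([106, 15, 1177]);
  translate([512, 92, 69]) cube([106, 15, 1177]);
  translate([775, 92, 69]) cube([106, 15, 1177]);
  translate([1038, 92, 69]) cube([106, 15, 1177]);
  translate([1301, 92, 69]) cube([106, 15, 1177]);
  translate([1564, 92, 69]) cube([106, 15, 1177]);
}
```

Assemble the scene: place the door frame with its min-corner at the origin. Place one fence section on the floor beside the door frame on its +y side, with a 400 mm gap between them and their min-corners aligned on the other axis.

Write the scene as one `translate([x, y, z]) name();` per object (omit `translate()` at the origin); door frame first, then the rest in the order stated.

door_frame();
translate([0, 491, 0]) fence_section();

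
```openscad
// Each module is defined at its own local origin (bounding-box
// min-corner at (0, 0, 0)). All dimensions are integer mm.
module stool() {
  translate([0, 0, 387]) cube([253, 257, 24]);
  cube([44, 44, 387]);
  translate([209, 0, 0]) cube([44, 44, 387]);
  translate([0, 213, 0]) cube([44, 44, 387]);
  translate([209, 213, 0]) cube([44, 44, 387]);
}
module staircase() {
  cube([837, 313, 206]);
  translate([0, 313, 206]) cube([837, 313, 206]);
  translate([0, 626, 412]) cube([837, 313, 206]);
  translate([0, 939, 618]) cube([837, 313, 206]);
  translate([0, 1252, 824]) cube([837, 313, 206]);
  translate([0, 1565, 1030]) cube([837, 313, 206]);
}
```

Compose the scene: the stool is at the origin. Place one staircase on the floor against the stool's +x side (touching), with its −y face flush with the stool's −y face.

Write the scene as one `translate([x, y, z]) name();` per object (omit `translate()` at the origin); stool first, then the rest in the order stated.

stool();
translate([253, 0, 0]) staircase();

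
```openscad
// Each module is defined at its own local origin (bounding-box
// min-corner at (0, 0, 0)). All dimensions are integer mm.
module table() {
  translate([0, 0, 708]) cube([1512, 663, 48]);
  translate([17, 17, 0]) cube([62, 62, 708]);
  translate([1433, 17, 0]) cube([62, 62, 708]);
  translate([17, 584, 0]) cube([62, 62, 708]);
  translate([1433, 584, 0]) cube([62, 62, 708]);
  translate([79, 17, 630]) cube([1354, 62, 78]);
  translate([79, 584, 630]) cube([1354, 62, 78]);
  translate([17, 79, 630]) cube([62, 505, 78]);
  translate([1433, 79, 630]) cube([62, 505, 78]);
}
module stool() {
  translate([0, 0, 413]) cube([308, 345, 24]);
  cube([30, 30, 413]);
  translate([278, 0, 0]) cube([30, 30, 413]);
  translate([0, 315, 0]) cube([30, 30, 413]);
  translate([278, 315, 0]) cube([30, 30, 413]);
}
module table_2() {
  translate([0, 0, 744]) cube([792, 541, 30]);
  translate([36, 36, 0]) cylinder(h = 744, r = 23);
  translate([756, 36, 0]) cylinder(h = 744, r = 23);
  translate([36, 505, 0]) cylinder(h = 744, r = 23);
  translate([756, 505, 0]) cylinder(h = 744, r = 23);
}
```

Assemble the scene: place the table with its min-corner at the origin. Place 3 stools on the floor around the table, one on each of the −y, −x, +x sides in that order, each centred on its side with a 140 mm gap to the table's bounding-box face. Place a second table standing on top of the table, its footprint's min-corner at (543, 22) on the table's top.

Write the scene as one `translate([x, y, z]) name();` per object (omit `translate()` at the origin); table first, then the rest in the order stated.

table();
translate([602, -485, 0]) stool();
translate([-448, 159, 0]) stool();
translate([1652, 159, 0]) stool();
translate([543, 22, 756]) table_2();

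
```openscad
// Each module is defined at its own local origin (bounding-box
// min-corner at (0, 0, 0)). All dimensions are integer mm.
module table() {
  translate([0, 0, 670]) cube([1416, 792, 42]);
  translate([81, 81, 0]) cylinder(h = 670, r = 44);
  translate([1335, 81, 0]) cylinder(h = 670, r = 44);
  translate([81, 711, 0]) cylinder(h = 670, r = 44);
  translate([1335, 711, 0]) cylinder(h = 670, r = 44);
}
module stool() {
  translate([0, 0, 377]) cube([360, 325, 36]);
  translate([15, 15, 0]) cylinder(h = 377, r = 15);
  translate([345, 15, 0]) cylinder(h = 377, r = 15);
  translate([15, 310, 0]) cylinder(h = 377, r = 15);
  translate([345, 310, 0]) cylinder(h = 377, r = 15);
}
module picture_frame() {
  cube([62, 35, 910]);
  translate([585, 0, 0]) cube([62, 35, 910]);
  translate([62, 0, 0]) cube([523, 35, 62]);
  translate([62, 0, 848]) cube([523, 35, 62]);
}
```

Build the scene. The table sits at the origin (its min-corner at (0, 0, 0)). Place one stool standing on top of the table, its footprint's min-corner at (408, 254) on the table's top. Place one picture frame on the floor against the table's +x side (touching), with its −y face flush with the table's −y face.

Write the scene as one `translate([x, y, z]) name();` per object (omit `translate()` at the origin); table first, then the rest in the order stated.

table();
translate([408, 254, 712]) stool();
translate([1416, 0, 0]) picture_frame();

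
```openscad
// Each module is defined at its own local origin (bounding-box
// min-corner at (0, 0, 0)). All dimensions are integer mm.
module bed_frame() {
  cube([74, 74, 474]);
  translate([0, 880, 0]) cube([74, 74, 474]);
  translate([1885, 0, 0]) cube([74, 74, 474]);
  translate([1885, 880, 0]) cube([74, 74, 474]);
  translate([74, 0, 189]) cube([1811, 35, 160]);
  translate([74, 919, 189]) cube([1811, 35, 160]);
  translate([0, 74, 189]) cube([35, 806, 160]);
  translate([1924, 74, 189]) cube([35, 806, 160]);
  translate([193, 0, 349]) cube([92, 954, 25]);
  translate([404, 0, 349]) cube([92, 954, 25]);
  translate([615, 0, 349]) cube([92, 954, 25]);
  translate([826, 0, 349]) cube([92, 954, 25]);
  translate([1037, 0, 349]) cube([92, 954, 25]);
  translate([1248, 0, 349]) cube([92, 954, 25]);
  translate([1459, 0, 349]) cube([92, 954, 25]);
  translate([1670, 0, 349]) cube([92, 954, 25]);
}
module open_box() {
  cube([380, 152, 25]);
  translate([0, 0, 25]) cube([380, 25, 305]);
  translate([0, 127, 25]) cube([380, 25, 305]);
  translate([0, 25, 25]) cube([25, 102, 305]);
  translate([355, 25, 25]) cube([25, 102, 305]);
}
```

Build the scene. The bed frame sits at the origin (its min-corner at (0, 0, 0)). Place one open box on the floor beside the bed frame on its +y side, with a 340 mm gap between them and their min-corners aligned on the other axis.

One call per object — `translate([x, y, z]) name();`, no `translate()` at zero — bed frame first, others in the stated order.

bed_frame();
translate([0, 1294, 0]) open_box();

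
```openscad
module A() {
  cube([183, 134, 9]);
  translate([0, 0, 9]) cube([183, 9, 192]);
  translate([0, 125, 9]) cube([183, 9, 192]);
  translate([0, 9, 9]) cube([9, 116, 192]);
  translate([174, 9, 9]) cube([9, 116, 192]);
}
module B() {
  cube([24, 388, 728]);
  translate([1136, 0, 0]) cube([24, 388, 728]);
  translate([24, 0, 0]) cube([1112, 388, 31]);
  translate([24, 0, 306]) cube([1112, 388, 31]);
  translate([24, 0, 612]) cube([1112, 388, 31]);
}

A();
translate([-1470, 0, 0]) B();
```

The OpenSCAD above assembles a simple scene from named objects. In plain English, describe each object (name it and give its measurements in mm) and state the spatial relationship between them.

A is an open-topped rectangular box: outside dimensions 183×134×201 mm, with a uniform wall and base thickness of 9 mm. The base is a full 183×134 slab on the floor; four walls sit on top of the base. The front and back walls (the −y and +y sides) span the full width; the two side walls fit between them.

B is a bookshelf 1160 mm wide overall, 388 mm deep and 728 mm tall. The two sides are 24 mm thick vertical panels. 3 horizontal shelves of 31 mm thickness span between the inner faces of the sides; the lowest shelf sits on the floor and shelves are stacked with a clear vertical gap of 275 mm between each pair.

The bookshelf is on the floor beside the open box on its −x side.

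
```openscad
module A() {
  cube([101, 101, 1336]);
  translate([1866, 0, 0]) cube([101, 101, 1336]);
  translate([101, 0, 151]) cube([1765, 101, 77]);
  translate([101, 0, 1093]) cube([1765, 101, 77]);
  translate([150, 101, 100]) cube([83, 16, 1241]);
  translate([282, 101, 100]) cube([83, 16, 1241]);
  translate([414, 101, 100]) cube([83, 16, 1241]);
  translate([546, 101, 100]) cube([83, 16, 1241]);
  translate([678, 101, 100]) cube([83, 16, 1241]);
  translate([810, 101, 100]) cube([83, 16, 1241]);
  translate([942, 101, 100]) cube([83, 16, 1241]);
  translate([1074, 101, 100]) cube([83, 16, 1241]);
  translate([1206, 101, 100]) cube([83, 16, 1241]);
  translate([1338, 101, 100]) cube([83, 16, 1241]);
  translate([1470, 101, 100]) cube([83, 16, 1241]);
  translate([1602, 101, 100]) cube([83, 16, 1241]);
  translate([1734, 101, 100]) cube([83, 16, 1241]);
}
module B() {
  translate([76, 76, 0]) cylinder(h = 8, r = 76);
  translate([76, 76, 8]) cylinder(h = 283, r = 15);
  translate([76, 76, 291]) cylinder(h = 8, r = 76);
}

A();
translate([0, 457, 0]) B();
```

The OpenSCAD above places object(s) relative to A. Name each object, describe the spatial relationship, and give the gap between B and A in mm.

The spool's nearest face is 340 mm from the fence section's +y face.

A is a fence section. B is a spool. The spool is on the floor beside the fence section on its +y side. The gap between the spool and the fence section is 340 mm.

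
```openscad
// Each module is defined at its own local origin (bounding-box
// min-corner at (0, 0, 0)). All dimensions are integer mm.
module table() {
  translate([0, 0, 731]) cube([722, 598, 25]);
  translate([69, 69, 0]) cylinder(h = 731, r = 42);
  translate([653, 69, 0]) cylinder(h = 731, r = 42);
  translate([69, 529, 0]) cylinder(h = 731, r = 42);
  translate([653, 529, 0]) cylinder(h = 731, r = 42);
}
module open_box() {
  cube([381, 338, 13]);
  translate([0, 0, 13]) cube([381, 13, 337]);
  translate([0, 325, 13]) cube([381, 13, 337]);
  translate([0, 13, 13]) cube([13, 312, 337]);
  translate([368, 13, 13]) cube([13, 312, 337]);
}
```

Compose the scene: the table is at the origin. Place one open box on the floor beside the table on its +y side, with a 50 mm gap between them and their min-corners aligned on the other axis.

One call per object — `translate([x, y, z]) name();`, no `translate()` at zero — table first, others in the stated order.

table();
translate([0, 648, 0]) open_box();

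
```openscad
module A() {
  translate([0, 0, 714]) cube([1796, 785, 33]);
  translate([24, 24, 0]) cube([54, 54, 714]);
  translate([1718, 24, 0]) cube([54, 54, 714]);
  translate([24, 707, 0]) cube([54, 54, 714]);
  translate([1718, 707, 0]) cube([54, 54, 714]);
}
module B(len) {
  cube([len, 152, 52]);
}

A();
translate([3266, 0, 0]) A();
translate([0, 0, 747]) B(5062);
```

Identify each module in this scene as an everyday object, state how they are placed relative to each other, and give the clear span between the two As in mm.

A is a table. B is a beam. A beam spans the tops of two tables. The clear span between the two tables is 1470 mm.

Second table starts at x = 3266; first ends at x = 1796; clear span = 3266 − 1796 = 1470 mm.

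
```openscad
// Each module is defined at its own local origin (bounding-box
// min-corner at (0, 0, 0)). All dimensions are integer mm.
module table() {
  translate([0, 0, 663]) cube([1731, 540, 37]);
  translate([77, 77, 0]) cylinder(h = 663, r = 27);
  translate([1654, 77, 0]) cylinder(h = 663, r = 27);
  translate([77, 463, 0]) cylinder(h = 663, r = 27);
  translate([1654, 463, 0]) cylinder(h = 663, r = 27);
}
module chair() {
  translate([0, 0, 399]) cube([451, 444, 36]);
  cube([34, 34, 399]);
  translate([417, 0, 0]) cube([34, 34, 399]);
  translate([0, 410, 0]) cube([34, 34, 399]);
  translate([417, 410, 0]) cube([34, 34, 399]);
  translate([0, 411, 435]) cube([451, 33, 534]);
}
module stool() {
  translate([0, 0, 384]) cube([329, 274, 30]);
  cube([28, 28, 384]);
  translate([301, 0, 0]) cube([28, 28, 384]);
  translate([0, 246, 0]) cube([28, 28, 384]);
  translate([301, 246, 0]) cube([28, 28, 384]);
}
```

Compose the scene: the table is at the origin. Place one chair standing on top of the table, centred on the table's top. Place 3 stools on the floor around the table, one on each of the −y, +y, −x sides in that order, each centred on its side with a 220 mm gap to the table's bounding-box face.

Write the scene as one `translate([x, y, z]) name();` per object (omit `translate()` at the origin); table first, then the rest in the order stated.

table();
translate([640, 48, 700]) chair();
translate([701, -494, 0]) stool();
translate([701, 760, 0]) stool();
translate([-549, 133, 0]) stool();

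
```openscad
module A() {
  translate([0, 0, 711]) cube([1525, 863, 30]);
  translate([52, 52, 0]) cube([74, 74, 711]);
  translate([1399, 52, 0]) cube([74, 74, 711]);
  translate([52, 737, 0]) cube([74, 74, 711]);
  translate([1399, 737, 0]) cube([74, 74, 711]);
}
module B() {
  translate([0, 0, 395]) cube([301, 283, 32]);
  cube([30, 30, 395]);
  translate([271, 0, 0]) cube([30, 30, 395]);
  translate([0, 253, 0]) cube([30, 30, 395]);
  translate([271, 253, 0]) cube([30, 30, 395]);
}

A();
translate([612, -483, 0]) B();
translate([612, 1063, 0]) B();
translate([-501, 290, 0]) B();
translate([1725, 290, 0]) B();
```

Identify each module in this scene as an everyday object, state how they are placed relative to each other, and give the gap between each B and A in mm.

Each stool's nearest face is 200 mm from the table's bounding box.

A is a table. B is a stool. Four stools sit around the table at the −y, +y, −x, +x sides. The gap between each stool and the table is 200 mm.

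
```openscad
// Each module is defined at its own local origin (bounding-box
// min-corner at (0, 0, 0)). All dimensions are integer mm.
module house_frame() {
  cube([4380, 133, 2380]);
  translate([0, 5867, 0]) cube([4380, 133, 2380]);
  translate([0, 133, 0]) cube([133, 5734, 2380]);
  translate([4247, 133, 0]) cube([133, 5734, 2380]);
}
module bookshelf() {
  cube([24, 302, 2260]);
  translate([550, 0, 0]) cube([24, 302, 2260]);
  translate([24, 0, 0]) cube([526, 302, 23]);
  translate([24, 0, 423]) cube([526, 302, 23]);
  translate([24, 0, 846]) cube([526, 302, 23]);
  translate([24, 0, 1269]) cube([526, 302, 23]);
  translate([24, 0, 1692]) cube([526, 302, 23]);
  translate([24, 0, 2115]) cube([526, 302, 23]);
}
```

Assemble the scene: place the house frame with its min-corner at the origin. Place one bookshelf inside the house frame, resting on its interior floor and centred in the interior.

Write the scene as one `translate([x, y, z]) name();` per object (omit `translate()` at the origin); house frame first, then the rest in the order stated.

house_frame();
translate([1903, 2849, 0]) bookshelf();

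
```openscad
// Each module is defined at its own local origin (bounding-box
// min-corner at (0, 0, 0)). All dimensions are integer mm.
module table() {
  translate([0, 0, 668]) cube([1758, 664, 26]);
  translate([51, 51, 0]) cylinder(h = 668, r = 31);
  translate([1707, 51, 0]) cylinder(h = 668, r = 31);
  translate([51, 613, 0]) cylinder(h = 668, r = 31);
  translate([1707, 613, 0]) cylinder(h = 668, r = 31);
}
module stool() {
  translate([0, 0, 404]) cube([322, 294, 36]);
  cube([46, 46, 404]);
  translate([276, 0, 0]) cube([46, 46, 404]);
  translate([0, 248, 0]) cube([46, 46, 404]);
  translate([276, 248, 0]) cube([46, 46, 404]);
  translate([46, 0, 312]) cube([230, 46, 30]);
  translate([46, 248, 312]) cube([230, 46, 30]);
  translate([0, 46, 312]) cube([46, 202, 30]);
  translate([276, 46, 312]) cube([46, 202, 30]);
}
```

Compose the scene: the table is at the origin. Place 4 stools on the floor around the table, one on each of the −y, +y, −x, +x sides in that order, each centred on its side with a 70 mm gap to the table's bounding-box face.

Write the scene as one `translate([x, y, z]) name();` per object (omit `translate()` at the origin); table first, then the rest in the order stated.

table();
translate([718, -364, 0]) stool();
translate([718, 734, 0]) stool();
translate([-392, 185, 0]) stool();
translate([1828, 185, 0]) stool();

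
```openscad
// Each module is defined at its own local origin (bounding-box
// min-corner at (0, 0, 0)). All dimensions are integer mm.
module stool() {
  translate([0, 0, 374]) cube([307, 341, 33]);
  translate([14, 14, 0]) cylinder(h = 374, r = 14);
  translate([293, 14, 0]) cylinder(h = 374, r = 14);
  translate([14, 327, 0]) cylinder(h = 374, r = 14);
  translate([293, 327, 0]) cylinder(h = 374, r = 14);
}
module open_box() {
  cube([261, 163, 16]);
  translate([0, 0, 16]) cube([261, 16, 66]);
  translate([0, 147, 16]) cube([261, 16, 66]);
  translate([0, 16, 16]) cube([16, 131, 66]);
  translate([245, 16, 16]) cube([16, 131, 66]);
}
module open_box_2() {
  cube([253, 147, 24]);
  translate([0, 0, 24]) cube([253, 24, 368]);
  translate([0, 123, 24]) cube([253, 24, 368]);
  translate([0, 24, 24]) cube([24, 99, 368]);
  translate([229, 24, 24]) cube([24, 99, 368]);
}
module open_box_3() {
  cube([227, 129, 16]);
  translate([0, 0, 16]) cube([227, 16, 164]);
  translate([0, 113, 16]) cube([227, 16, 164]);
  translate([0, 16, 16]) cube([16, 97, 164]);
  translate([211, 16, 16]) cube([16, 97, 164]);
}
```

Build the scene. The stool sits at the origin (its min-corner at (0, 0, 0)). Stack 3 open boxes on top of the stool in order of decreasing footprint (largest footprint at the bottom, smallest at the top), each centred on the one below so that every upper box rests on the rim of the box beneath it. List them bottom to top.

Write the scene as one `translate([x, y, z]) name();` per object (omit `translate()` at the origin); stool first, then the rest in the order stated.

stool();
translate([23, 89, 407]) open_box();
translate([27, 97, 489]) open_box_2();
translate([40, 106, 881]) open_box_3();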